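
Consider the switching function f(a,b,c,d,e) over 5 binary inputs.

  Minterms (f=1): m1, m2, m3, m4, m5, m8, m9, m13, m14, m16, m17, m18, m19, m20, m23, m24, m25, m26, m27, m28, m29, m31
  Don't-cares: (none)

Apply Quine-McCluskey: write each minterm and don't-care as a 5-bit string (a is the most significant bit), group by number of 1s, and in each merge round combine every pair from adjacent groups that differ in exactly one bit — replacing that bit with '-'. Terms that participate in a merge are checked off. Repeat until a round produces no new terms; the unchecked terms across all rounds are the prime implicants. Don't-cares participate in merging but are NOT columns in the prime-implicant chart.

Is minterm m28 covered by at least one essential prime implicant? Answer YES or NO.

NO

[col 0] 00001*, 00010*, 00011*, 00100*, 00101*, 01000*, 01001*, 01101*, 01110, 10000*, 10001*, 10010*, 10011*, 10100*, 10111*, 11000*, 11001*, 11010*, 11011*, 11100*, 11101*, 11111*
[col 1] -0001*, -0010*, -0011*, -0100, -1000*, -1001*, -1101*, 0-001*, 0-101*, 00-01*, 000-1*, 0001-*, 0010-, 01-01*, 0100-*, 1-000*, 1-001*, 1-010*, 1-011*, 1-100*, 1-111*, 10-00*, 10-11*, 100-0*, 100-1*, 1000-*, 1001-*, 11-00*, 11-01*, 11-11*, 110-0*, 110-1*, 1100-*, 1101-*, 111-1*, 1110-*
[col 2] --001, -00-1, -001-, -1-01, -100-, 0--01, 1--00, 1--11, 1-0-0*, 1-0-1*, 1-00-*, 1-01-*, 100--*, 11--1, 11-0-, 110--*
[col 3] 1-0--
Prime implicants: --001, -00-1, -001-, -0100, -1-01, -100-, 0--01, 0010-, 01110, 1--00, 1--11, 1-0--, 11--1, 11-0-
PI chart (minterm → PIs covering it):
  1 | --001,-00-1,0--01
  2 | -001-  (sole → essential)
  3 | -00-1,-001-
  4 | -0100,0010-
  5 | 0--01,0010-
  8 | -100-  (sole → essential)
  9 | --001,-1-01,-100-,0--01
  13 | -1-01,0--01
  14 | 01110  (sole → essential)
  16 | 1--00,1-0--
  17 | --001,-00-1,1-0--
  18 | -001-,1-0--
  19 | -00-1,-001-,1--11,1-0--
  20 | -0100,1--00
  23 | 1--11  (sole → essential)
  24 | -100-,1--00,1-0--,11-0-
  25 | --001,-1-01,-100-,1-0--,11--1,11-0-
  26 | 1-0--  (sole → essential)
  27 | 1--11,1-0--,11--1
  28 | 1--00,11-0-
  29 | -1-01,11--1,11-0-
  31 | 1--11,11--1
Essential prime implicants: -001-, -100-, 01110, 1--11, 1-0--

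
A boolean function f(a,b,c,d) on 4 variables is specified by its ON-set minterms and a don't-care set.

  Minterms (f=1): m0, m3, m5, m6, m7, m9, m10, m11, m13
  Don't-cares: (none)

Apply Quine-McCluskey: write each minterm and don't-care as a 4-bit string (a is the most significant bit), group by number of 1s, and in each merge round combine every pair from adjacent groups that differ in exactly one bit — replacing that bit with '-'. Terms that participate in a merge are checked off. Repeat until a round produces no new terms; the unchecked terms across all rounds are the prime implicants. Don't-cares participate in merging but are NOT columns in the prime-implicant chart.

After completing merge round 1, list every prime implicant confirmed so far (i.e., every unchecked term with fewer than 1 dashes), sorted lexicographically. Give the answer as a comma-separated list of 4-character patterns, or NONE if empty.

0000

[col 0] 0000, 0011*, 0101*, 0110*, 0111*, 1001*, 1010*, 1011*, 1101*
[col 1] -011, -101, 0-11, 01-1, 011-, 1-01, 10-1, 101-
Prime implicants: -011, -101, 0-11, 0000, 01-1, 011-, 1-01, 10-1, 101-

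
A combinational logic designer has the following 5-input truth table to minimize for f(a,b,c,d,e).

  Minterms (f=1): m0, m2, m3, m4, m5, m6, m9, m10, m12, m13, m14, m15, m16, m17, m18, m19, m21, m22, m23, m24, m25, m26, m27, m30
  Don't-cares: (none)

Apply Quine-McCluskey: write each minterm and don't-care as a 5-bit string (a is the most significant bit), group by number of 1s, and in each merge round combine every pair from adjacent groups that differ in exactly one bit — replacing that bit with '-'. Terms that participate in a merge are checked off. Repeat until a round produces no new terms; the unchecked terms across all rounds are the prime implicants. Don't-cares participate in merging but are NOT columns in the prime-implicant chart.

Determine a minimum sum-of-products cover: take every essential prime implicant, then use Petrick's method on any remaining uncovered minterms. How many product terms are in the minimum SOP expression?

size-2^0 implicants → 00000(✓)  00010(✓)  00011(✓)  00100(✓)  00101(✓)  00110(✓)  01001(✓)  01010(✓)  01100(✓)  01101(✓)  01110(✓)  01111(✓)  10000(✓)  10001(✓)  10010(✓)  10011(✓)  10101(✓)  10110(✓)  10111(✓)  11000(✓)  11001(✓)  11010(✓)  11011(✓)  11110(✓)
size-2^1 implicants → -0000(✓)  -0010(✓)  -0011(✓)  -0101  -0110(✓)  -1001  -1010(✓)  -1110(✓)  0-010(✓)  0-100(✓)  0-101(✓)  0-110(✓)  00-00(✓)  00-10(✓)  000-0(✓)  0001-(✓)  001-0(✓)  0010-(✓)  01-01  01-10(✓)  011-0(✓)  011-1(✓)  0110-(✓)  0111-(✓)  1-000(✓)  1-001(✓)  1-010(✓)  1-011(✓)  1-110(✓)  10-01(✓)  10-10(✓)  10-11(✓)  100-0(✓)  100-1(✓)  1000-(✓)  1001-(✓)  101-1(✓)  1011-(✓)  11-10(✓)  110-0(✓)  110-1(✓)  1100-(✓)  1101-(✓)
size-2^2 implicants → --010(✓)  --110(✓)  -0-10(✓)  -00-0  -001-  -1-10(✓)  0--10(✓)  0-1-0  0-10-  00--0  011--  1--10(✓)  1-0-0(✓)  1-0-1(✓)  1-00-(✓)  1-01-(✓)  10--1  10-1-  100--(✓)  110--(✓)
size-2^3 implicants → ---10  1-0--
Unchecked terms (primes): ---10, -00-0, -001-, -0101, -1001, 0-1-0, 0-10-, 00--0, 01-01, 011--, 1-0--, 10--1, 10-1-
Minterm coverage:
  m0 ⊆ -00-0,00--0
  m2 ⊆ ---10,-00-0,-001-,00--0
  m3 ⊆ -001- [E]
  m4 ⊆ 0-1-0,0-10-,00--0
  m5 ⊆ -0101,0-10-
  m6 ⊆ ---10,0-1-0,00--0
  m9 ⊆ -1001,01-01
  m10 ⊆ ---10 [E]
  m12 ⊆ 0-1-0,0-10-,011--
  m13 ⊆ 0-10-,01-01,011--
  m14 ⊆ ---10,0-1-0,011--
  m15 ⊆ 011-- [E]
  m16 ⊆ -00-0,1-0--
  m17 ⊆ 1-0--,10--1
  m18 ⊆ ---10,-00-0,-001-,1-0--,10-1-
  m19 ⊆ -001-,1-0--,10--1,10-1-
  m21 ⊆ -0101,10--1
  m22 ⊆ ---10,10-1-
  m23 ⊆ 10--1,10-1-
  m24 ⊆ 1-0-- [E]
  m25 ⊆ -1001,1-0--
  m26 ⊆ ---10,1-0--
  m27 ⊆ 1-0-- [E]
  m30 ⊆ ---10 [E]
E = {---10, -001-, 011--, 1-0--}
Petrick residual → -00-0, -1001, 0-10-, 10--1
Cover = de' + b'c'e' + b'c'd + bc'd'e + a'cd' + a'bc + ac' + ab'e  |cover|=8

8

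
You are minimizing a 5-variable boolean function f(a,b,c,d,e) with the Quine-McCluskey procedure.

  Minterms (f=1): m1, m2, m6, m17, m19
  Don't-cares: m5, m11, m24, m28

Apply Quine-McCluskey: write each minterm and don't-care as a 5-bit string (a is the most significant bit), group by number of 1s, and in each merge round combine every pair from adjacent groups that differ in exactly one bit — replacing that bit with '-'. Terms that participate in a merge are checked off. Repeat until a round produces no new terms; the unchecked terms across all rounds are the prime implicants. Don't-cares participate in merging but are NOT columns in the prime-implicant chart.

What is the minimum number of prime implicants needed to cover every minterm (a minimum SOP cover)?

3

Round 0: 00001✓ 00010✓ 00101✓ 00110✓ 01011 10001✓ 10011✓ 11000✓ 11100✓
Round 1: -0001 00-01 00-10 100-1 11-00
PIs = {-0001, 00-01, 00-10, 01011, 100-1, 11-00}
Coverage chart:
  m1: -0001,00-01
  m2: 00-10 ←essential
  m6: 00-10 ←essential
  m17: -0001,100-1
  m19: 100-1 ←essential
Essential: 00-10, 100-1
Petrick residual → -0001
Min cover (3 terms): b'c'd'e + a'b'de' + ab'c'e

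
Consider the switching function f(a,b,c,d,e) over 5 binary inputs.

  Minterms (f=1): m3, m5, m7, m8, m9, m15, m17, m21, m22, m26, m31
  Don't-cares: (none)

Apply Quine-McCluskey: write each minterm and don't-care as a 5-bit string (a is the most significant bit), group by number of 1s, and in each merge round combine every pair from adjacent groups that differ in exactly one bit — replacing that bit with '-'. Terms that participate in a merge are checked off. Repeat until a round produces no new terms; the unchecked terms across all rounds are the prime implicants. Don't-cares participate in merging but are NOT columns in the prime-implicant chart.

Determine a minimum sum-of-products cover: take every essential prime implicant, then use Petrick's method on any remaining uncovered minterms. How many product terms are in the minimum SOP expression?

[col 0] 00011*, 00101*, 00111*, 01000*, 01001*, 01111*, 10001*, 10101*, 10110, 11010, 11111*
[col 1] -0101, -1111, 0-111, 00-11, 001-1, 0100-, 10-01
Prime implicants: -0101, -1111, 0-111, 00-11, 001-1, 0100-, 10-01, 10110, 11010
PI chart (minterm → PIs covering it):
  3 | 00-11  (sole → essential)
  5 | -0101,001-1
  7 | 0-111,00-11,001-1
  8 | 0100-  (sole → essential)
  9 | 0100-  (sole → essential)
  15 | -1111,0-111
  17 | 10-01  (sole → essential)
  21 | -0101,10-01
  22 | 10110  (sole → essential)
  26 | 11010  (sole → essential)
  31 | -1111  (sole → essential)
Essential prime implicants: -1111, 00-11, 0100-, 10-01, 10110, 11010
Petrick residual → -0101
Minimum SOP uses 7 PIs: b'cd'e + bcde + a'b'de + a'bc'd' + ab'd'e + ab'cde' + abc'de'

7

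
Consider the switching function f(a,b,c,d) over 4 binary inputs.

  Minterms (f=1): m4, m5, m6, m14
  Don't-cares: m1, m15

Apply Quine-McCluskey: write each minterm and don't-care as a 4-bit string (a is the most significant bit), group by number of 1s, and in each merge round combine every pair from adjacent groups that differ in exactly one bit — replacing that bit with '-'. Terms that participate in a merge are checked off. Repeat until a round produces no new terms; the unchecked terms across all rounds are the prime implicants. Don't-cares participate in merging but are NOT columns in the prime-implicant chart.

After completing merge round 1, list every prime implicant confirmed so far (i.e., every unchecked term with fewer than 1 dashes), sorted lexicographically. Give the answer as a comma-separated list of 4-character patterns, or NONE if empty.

NONE

Round 0: 0001✓ 0100✓ 0101✓ 0110✓ 1110✓ 1111✓
Round 1: -110 0-01 01-0 010- 111-
PIs = {-110, 0-01, 01-0, 010-, 111-}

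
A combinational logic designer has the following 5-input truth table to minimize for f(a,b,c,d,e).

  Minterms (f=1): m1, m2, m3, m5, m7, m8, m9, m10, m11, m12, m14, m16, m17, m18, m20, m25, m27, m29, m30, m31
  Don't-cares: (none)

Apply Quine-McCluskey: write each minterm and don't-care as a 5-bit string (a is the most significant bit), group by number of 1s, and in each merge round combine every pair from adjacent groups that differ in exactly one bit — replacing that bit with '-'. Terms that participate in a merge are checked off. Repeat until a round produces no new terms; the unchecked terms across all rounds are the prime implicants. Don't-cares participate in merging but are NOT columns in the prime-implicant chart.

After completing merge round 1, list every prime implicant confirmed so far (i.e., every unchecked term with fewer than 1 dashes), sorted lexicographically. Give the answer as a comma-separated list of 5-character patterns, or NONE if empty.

Round 0: 00001✓ 00010✓ 00011✓ 00101✓ 00111✓ 01000✓ 01001✓ 01010✓ 01011✓ 01100✓ 01110✓ 10000✓ 10001✓ 10010✓ 10100✓ 11001✓ 11011✓ 11101✓ 11110✓ 11111✓
Round 1: -0001✓ -0010 -1001✓ -1011✓ -1110 0-001✓ 0-010✓ 0-011✓ 00-01✓ 00-11✓ 000-1✓ 0001-✓ 001-1✓ 01-00✓ 01-10✓ 010-0✓ 010-1✓ 0100-✓ 0101-✓ 011-0✓ 1-001✓ 10-00 100-0 1000- 11-01✓ 11-11✓ 110-1✓ 111-1✓ 1111-
Round 2: --001 -10-1 0-0-1 0-01- 00--1 01--0 010-- 11--1
PIs = {--001, -0010, -10-1, -1110, 0-0-1, 0-01-, 00--1, 01--0, 010--, 10-00, 100-0, 1000-, 11--1, 1111-}

NONE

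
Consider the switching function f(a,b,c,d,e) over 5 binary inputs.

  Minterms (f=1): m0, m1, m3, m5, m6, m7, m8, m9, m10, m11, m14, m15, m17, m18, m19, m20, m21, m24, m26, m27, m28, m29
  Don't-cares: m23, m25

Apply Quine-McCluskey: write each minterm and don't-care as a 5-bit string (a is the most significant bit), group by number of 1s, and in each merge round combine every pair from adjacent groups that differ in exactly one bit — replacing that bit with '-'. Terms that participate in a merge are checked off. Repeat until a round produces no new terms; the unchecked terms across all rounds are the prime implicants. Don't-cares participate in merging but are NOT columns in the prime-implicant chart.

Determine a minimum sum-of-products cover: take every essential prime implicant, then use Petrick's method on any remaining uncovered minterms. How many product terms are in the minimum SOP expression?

size-2^0 implicants → 00000(✓)  00001(✓)  00011(✓)  00101(✓)  00110(✓)  00111(✓)  01000(✓)  01001(✓)  01010(✓)  01011(✓)  01110(✓)  01111(✓)  10001(✓)  10010(✓)  10011(✓)  10100(✓)  10101(✓)  10111(✓)  11000(✓)  11001(✓)  11010(✓)  11011(✓)  11100(✓)  11101(✓)
size-2^1 implicants → -0001(✓)  -0011(✓)  -0101(✓)  -0111(✓)  -1000(✓)  -1001(✓)  -1010(✓)  -1011(✓)  0-000(✓)  0-001(✓)  0-011(✓)  0-110(✓)  0-111(✓)  00-01(✓)  00-11(✓)  000-1(✓)  0000-(✓)  001-1(✓)  0011-(✓)  01-10(✓)  01-11(✓)  010-0(✓)  010-1(✓)  0100-(✓)  0101-(✓)  0111-(✓)  1-001(✓)  1-010(✓)  1-011(✓)  1-100(✓)  1-101(✓)  10-01(✓)  10-11(✓)  100-1(✓)  1001-(✓)  101-1(✓)  1010-(✓)  11-00(✓)  11-01(✓)  110-0(✓)  110-1(✓)  1100-(✓)  1101-(✓)  1110-(✓)
size-2^2 implicants → --001(✓)  --011(✓)  -0-01(✓)  -0-11(✓)  -00-1(✓)  -01-1(✓)  -10-0(✓)  -10-1(✓)  -100-(✓)  -101-(✓)  0--11  0-0-1(✓)  0-00-  0-11-  00--1(✓)  01-1-  010--(✓)  1--01  1-0-1(✓)  1-01-  1-10-  10--1(✓)  11-0-  110--(✓)
size-2^3 implicants → --0-1  -0--1  -10--
Unchecked terms (primes): --0-1, -0--1, -10--, 0--11, 0-00-, 0-11-, 01-1-, 1--01, 1-01-, 1-10-, 11-0-
Minterm coverage:
  m0 ⊆ 0-00- [E]
  m1 ⊆ --0-1,-0--1,0-00-
  m3 ⊆ --0-1,-0--1,0--11
  m5 ⊆ -0--1 [E]
  m6 ⊆ 0-11- [E]
  m7 ⊆ -0--1,0--11,0-11-
  m8 ⊆ -10--,0-00-
  m9 ⊆ --0-1,-10--,0-00-
  m10 ⊆ -10--,01-1-
  m11 ⊆ --0-1,-10--,0--11,01-1-
  m14 ⊆ 0-11-,01-1-
  m15 ⊆ 0--11,0-11-,01-1-
  m17 ⊆ --0-1,-0--1,1--01
  m18 ⊆ 1-01- [E]
  m19 ⊆ --0-1,-0--1,1-01-
  m20 ⊆ 1-10- [E]
  m21 ⊆ -0--1,1--01,1-10-
  m24 ⊆ -10--,11-0-
  m26 ⊆ -10--,1-01-
  m27 ⊆ --0-1,-10--,1-01-
  m28 ⊆ 1-10-,11-0-
  m29 ⊆ 1--01,1-10-,11-0-
E = {-0--1, 0-00-, 0-11-, 1-01-, 1-10-}
Petrick residual → -10--
Cover = b'e + bc' + a'c'd' + a'cd + ac'd + acd'  |cover|=6

6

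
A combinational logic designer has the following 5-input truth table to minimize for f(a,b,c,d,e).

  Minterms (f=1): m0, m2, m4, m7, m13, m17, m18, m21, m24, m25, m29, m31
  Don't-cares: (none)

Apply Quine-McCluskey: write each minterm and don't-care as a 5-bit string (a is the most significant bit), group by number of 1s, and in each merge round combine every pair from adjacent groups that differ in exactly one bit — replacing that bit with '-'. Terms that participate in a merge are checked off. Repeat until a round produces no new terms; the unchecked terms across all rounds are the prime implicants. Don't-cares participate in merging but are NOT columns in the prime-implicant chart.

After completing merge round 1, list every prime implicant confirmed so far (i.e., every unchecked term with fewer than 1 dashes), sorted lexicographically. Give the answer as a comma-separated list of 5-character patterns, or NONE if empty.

00111

size-2^0 implicants → 00000(✓)  00010(✓)  00100(✓)  00111  01101(✓)  10001(✓)  10010(✓)  10101(✓)  11000(✓)  11001(✓)  11101(✓)  11111(✓)
size-2^1 implicants → -0010  -1101  00-00  000-0  1-001(✓)  1-101(✓)  10-01(✓)  11-01(✓)  1100-  111-1
size-2^2 implicants → 1--01
Unchecked terms (primes): -0010, -1101, 00-00, 000-0, 00111, 1--01, 1100-, 111-1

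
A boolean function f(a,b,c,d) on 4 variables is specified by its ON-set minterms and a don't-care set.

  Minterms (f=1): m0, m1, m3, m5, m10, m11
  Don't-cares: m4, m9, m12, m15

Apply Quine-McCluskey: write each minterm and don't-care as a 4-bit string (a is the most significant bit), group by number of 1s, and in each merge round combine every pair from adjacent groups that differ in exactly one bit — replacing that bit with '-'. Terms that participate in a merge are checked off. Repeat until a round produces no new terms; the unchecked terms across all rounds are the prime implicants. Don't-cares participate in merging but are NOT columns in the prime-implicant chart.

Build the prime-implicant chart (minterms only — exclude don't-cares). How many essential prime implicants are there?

[col 0] 0000*, 0001*, 0011*, 0100*, 0101*, 1001*, 1010*, 1011*, 1100*, 1111*
[col 1] -001*, -011*, -100, 0-00*, 0-01*, 00-1*, 000-*, 010-*, 1-11, 10-1*, 101-
[col 2] -0-1, 0-0-
Prime implicants: -0-1, -100, 0-0-, 1-11, 101-
PI chart (minterm → PIs covering it):
  0 | 0-0-  (sole → essential)
  1 | -0-1,0-0-
  3 | -0-1  (sole → essential)
  5 | 0-0-  (sole → essential)
  10 | 101-  (sole → essential)
  11 | -0-1,1-11,101-
Essential prime implicants: -0-1, 0-0-, 101-

3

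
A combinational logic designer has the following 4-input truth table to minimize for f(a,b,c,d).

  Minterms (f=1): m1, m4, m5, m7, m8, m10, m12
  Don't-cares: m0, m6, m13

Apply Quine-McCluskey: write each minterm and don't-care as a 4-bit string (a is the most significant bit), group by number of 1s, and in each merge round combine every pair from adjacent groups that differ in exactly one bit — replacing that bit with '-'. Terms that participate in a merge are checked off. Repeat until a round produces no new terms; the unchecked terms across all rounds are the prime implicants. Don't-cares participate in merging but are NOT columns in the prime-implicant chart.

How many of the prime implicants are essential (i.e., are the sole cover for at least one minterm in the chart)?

[col 0] 0000*, 0001*, 0100*, 0101*, 0110*, 0111*, 1000*, 1010*, 1100*, 1101*
[col 1] -000*, -100*, -101*, 0-00*, 0-01*, 000-*, 01-0*, 01-1*, 010-*, 011-*, 1-00*, 10-0, 110-*
[col 2] --00, -10-, 0-0-, 01--
Prime implicants: --00, -10-, 0-0-, 01--, 10-0
PI chart (minterm → PIs covering it):
  1 | 0-0-  (sole → essential)
  4 | --00,-10-,0-0-,01--
  5 | -10-,0-0-,01--
  7 | 01--  (sole → essential)
  8 | --00,10-0
  10 | 10-0  (sole → essential)
  12 | --00,-10-
Essential prime implicants: 0-0-, 01--, 10-0

3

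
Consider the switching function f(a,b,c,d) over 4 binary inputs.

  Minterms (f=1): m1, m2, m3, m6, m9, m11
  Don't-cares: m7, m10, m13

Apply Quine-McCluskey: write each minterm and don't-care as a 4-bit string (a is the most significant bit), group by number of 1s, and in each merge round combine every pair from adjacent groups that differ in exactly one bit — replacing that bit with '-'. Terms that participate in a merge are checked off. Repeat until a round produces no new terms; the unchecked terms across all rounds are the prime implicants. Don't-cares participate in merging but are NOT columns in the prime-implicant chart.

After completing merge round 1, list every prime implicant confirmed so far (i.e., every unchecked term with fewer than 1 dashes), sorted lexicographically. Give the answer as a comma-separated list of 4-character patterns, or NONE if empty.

NONE

[col 0] 0001*, 0010*, 0011*, 0110*, 0111*, 1001*, 1010*, 1011*, 1101*
[col 1] -001*, -010*, -011*, 0-10*, 0-11*, 00-1*, 001-*, 011-*, 1-01, 10-1*, 101-*
[col 2] -0-1, -01-, 0-1-
Prime implicants: -0-1, -01-, 0-1-, 1-01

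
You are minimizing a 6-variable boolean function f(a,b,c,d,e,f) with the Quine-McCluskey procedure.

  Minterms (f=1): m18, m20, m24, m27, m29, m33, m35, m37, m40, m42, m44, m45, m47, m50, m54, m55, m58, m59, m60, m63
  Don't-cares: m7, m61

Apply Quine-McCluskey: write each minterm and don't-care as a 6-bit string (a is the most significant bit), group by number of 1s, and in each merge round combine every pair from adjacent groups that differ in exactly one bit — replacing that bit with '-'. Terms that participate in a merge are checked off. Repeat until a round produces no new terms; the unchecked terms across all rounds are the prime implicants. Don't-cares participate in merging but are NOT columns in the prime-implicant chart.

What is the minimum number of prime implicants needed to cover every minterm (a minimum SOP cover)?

size-2^0 implicants → 000111  010010(✓)  010100  011000  011011(✓)  011101(✓)  100001(✓)  100011(✓)  100101(✓)  101000(✓)  101010(✓)  101100(✓)  101101(✓)  101111(✓)  110010(✓)  110110(✓)  110111(✓)  111010(✓)  111011(✓)  111100(✓)  111101(✓)  111111(✓)
size-2^1 implicants → -10010  -11011  -11101  1-1010  1-1100(✓)  1-1101(✓)  1-1111(✓)  10-101  100-01  1000-1  101-00  1010-0  1011-1(✓)  10110-(✓)  11-010  11-111  110-10  11011-  111-11  11101-  1111-1(✓)  11110-(✓)
size-2^2 implicants → 1-11-1  1-110-
Unchecked terms (primes): -10010, -11011, -11101, 000111, 010100, 011000, 1-1010, 1-11-1, 1-110-, 10-101, 100-01, 1000-1, 101-00, 1010-0, 11-010, 11-111, 110-10, 11011-, 111-11, 11101-
Minterm coverage:
  m18 ⊆ -10010 [E]
  m20 ⊆ 010100 [E]
  m24 ⊆ 011000 [E]
  m27 ⊆ -11011 [E]
  m29 ⊆ -11101 [E]
  m33 ⊆ 100-01,1000-1
  m35 ⊆ 1000-1 [E]
  m37 ⊆ 10-101,100-01
  m40 ⊆ 101-00,1010-0
  m42 ⊆ 1-1010,1010-0
  m44 ⊆ 1-110-,101-00
  m45 ⊆ 1-11-1,1-110-,10-101
  m47 ⊆ 1-11-1 [E]
  m50 ⊆ -10010,11-010,110-10
  m54 ⊆ 110-10,11011-
  m55 ⊆ 11-111,11011-
  m58 ⊆ 1-1010,11-010,11101-
  m59 ⊆ -11011,111-11,11101-
  m60 ⊆ 1-110- [E]
  m63 ⊆ 1-11-1,11-111,111-11
E = {-10010, -11011, -11101, 010100, 011000, 1-11-1, 1-110-, 1000-1}
Petrick residual → 1-1010, 10-101, 101-00, 11011-
Cover = bc'd'ef' + bcd'ef + bcde'f + a'bc'de'f' + a'bcd'e'f' + acd'ef' + acdf + acde' + ab'de'f + ab'c'd'f + ab'ce'f' + abc'de  |cover|=12

12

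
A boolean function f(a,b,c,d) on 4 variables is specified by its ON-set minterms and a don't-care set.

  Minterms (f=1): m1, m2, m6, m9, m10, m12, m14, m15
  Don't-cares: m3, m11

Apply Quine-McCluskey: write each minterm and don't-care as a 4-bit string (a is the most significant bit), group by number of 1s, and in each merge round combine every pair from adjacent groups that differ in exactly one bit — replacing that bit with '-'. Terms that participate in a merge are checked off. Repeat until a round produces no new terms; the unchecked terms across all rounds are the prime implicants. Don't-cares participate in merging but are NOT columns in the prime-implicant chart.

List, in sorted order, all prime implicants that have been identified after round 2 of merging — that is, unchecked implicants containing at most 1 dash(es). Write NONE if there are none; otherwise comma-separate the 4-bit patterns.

11-0

size-2^0 implicants → 0001(✓)  0010(✓)  0011(✓)  0110(✓)  1001(✓)  1010(✓)  1011(✓)  1100(✓)  1110(✓)  1111(✓)
size-2^1 implicants → -001(✓)  -010(✓)  -011(✓)  -110(✓)  0-10(✓)  00-1(✓)  001-(✓)  1-10(✓)  1-11(✓)  10-1(✓)  101-(✓)  11-0  111-(✓)
size-2^2 implicants → --10  -0-1  -01-  1-1-
Unchecked terms (primes): --10, -0-1, -01-, 1-1-, 11-0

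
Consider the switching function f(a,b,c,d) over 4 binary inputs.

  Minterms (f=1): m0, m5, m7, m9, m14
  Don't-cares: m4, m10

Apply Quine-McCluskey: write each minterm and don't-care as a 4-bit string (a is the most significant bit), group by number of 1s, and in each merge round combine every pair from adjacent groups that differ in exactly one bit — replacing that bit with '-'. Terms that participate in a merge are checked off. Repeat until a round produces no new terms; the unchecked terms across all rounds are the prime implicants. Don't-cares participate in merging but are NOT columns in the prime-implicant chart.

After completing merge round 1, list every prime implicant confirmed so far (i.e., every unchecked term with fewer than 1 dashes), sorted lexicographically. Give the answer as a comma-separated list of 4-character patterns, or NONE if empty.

[col 0] 0000*, 0100*, 0101*, 0111*, 1001, 1010*, 1110*
[col 1] 0-00, 01-1, 010-, 1-10
Prime implicants: 0-00, 01-1, 010-, 1-10, 1001

1001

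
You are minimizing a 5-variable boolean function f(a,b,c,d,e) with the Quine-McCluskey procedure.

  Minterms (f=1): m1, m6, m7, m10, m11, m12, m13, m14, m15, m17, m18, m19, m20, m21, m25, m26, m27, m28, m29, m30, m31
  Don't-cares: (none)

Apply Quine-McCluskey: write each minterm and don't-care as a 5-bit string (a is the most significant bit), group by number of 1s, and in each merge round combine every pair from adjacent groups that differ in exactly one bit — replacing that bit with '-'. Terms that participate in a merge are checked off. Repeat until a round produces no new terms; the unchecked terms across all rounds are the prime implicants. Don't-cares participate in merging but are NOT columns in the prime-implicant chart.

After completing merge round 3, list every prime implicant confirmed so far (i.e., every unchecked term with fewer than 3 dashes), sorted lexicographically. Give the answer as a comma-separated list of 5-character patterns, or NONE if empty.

-0001, 0-11-, 1--01, 1-0-1, 1-01-, 1-10-, 11--1

Round 0: 00001✓ 00110✓ 00111✓ 01010✓ 01011✓ 01100✓ 01101✓ 01110✓ 01111✓ 10001✓ 10010✓ 10011✓ 10100✓ 10101✓ 11001✓ 11010✓ 11011✓ 11100✓ 11101✓ 11110✓ 11111✓
Round 1: -0001 -1010✓ -1011✓ -1100✓ -1101✓ -1110✓ -1111✓ 0-110✓ 0-111✓ 0011-✓ 01-10✓ 01-11✓ 0101-✓ 011-0✓ 011-1✓ 0110-✓ 0111-✓ 1-001✓ 1-010✓ 1-011✓ 1-100✓ 1-101✓ 10-01✓ 100-1✓ 1001-✓ 1010-✓ 11-01✓ 11-10✓ 11-11✓ 110-1✓ 1101-✓ 111-0✓ 111-1✓ 1110-✓ 1111-✓
Round 2: -1-10✓ -1-11✓ -101-✓ -11-0✓ -11-1✓ -110-✓ -111-✓ 0-11- 01-1-✓ 011--✓ 1--01 1-0-1 1-01- 1-10- 11--1 11-1-✓ 111--✓
Round 3: -1-1- -11--
PIs = {-0001, -1-1-, -11--, 0-11-, 1--01, 1-0-1, 1-01-, 1-10-, 11--1}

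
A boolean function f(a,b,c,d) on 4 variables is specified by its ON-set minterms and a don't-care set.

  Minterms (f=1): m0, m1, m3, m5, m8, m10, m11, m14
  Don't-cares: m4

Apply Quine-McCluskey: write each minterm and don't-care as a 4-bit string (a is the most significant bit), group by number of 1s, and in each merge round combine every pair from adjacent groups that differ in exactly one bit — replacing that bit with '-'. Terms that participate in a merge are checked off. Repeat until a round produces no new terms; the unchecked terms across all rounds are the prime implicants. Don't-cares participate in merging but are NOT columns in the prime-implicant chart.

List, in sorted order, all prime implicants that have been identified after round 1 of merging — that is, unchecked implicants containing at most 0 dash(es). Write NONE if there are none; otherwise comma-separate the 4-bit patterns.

[col 0] 0000*, 0001*, 0011*, 0100*, 0101*, 1000*, 1010*, 1011*, 1110*
[col 1] -000, -011, 0-00*, 0-01*, 00-1, 000-*, 010-*, 1-10, 10-0, 101-
[col 2] 0-0-
Prime implicants: -000, -011, 0-0-, 00-1, 1-10, 10-0, 101-

NONE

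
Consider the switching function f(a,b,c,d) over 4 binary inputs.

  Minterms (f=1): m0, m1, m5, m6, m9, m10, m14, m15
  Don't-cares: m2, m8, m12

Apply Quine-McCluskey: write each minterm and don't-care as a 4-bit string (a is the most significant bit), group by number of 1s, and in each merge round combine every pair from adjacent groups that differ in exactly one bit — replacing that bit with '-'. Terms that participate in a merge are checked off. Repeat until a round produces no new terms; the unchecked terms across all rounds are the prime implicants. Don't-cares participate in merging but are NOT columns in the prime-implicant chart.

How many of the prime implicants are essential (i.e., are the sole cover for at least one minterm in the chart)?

4

Round 0: 0000✓ 0001✓ 0010✓ 0101✓ 0110✓ 1000✓ 1001✓ 1010✓ 1100✓ 1110✓ 1111✓
Round 1: -000✓ -001✓ -010✓ -110✓ 0-01 0-10✓ 00-0✓ 000-✓ 1-00✓ 1-10✓ 10-0✓ 100-✓ 11-0✓ 111-
Round 2: --10 -0-0 -00- 1--0
PIs = {--10, -0-0, -00-, 0-01, 1--0, 111-}
Coverage chart:
  m0: -0-0,-00-
  m1: -00-,0-01
  m5: 0-01 ←essential
  m6: --10 ←essential
  m9: -00- ←essential
  m10: --10,-0-0,1--0
  m14: --10,1--0,111-
  m15: 111- ←essential
Essential: --10, -00-, 0-01, 111-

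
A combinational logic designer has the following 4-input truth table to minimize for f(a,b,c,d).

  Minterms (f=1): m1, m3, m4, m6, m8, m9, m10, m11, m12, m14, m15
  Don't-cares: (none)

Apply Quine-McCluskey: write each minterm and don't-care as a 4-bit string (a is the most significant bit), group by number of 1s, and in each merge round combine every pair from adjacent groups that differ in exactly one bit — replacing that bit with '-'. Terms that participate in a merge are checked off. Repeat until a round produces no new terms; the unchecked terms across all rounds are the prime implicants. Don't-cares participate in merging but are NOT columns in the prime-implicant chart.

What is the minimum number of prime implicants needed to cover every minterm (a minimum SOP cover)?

4

size-2^0 implicants → 0001(✓)  0011(✓)  0100(✓)  0110(✓)  1000(✓)  1001(✓)  1010(✓)  1011(✓)  1100(✓)  1110(✓)  1111(✓)
size-2^1 implicants → -001(✓)  -011(✓)  -100(✓)  -110(✓)  00-1(✓)  01-0(✓)  1-00(✓)  1-10(✓)  1-11(✓)  10-0(✓)  10-1(✓)  100-(✓)  101-(✓)  11-0(✓)  111-(✓)
size-2^2 implicants → -0-1  -1-0  1--0  1-1-  10--
Unchecked terms (primes): -0-1, -1-0, 1--0, 1-1-, 10--
Minterm coverage:
  m1 ⊆ -0-1 [E]
  m3 ⊆ -0-1 [E]
  m4 ⊆ -1-0 [E]
  m6 ⊆ -1-0 [E]
  m8 ⊆ 1--0,10--
  m9 ⊆ -0-1,10--
  m10 ⊆ 1--0,1-1-,10--
  m11 ⊆ -0-1,1-1-,10--
  m12 ⊆ -1-0,1--0
  m14 ⊆ -1-0,1--0,1-1-
  m15 ⊆ 1-1- [E]
E = {-0-1, -1-0, 1-1-}
Petrick residual → 1--0
Cover = b'd + bd' + ad' + ac  |cover|=4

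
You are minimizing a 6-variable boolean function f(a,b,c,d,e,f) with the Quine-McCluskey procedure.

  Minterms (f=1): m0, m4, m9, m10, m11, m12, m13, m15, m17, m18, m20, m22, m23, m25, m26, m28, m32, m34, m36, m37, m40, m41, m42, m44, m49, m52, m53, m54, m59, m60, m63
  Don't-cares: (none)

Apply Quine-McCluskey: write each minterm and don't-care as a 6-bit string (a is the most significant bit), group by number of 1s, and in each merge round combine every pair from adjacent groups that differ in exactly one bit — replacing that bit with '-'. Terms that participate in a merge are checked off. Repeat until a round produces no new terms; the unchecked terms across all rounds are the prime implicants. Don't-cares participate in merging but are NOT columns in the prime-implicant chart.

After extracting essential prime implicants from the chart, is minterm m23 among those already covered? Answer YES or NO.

YES

[col 0] 000000*, 000100*, 001001*, 001010*, 001011*, 001100*, 001101*, 001111*, 010001*, 010010*, 010100*, 010110*, 010111*, 011001*, 011010*, 011100*, 100000*, 100010*, 100100*, 100101*, 101000*, 101001*, 101010*, 101100*, 110001*, 110100*, 110101*, 110110*, 111011*, 111100*, 111111*
[col 1] -00000*, -00100*, -01001, -01010, -01100*, -10001, -10100*, -10110*, -11100*, 0-0100*, 0-1001, 0-1010, 0-1100*, 00-100*, 000-00*, 001-01*, 001-11*, 0010-1*, 00101-, 0011-1*, 00110-, 01-001, 01-010, 01-100*, 010-10, 0101-0*, 01011-, 1-0100*, 1-0101*, 1-1100*, 10-000*, 10-010*, 10-100*, 100-00*, 1000-0*, 10010-*, 101-00*, 1010-0*, 10100-, 11-100*, 110-01, 1101-0*, 11010-*, 111-11
[col 2] --0100*, --1100*, -0-100*, -00-00, -1-100*, -101-0, 0--100*, 001--1, 1--100*, 1-010-, 10--00, 10-0-0
[col 3] ---100
Prime implicants: ---100, -00-00, -01001, -01010, -10001, -101-0, 0-1001, 0-1010, 001--1, 00101-, 00110-, 01-001, 01-010, 010-10, 01011-, 1-010-, 10--00, 10-0-0, 10100-, 110-01, 111-11
PI chart (minterm → PIs covering it):
  0 | -00-00  (sole → essential)
  4 | ---100,-00-00
  9 | -01001,0-1001,001--1
  10 | -01010,0-1010,00101-
  11 | 001--1,00101-
  12 | ---100,00110-
  13 | 001--1,00110-
  15 | 001--1  (sole → essential)
  17 | -10001,01-001
  18 | 01-010,010-10
  20 | ---100,-101-0
  22 | -101-0,010-10,01011-
  23 | 01011-  (sole → essential)
  25 | 0-1001,01-001
  26 | 0-1010,01-010
  28 | ---100  (sole → essential)
  32 | -00-00,10--00,10-0-0
  34 | 10-0-0  (sole → essential)
  36 | ---100,-00-00,1-010-,10--00
  37 | 1-010-  (sole → essential)
  40 | 10--00,10-0-0,10100-
  41 | -01001,10100-
  42 | -01010,10-0-0
  44 | ---100,10--00
  49 | -10001,110-01
  52 | ---100,-101-0,1-010-
  53 | 1-010-,110-01
  54 | -101-0  (sole → essential)
  59 | 111-11  (sole → essential)
  60 | ---100  (sole → essential)
  63 | 111-11  (sole → essential)
Essential prime implicants: ---100, -00-00, -101-0, 001--1, 01011-, 1-010-, 10-0-0, 111-11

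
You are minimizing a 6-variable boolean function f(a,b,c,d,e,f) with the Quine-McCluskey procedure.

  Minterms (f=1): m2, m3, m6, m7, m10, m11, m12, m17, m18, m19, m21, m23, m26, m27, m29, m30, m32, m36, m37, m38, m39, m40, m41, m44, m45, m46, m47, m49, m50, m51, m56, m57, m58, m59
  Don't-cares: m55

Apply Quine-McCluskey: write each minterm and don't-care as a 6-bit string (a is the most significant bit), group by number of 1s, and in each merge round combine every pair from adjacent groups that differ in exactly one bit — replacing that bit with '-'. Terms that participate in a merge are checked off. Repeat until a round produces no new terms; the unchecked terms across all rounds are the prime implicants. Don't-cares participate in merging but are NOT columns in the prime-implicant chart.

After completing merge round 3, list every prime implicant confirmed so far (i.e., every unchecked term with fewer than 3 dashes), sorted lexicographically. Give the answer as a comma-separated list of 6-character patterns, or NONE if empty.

--0111, -0011-, -01100, -10-11, -100-1, 0-0-11, 000-1-, 01-101, 010--1, 011-10, 1-100-, 10--00, 101-0-, 11-0-1, 1110--

size-2^0 implicants → 000010(✓)  000011(✓)  000110(✓)  000111(✓)  001010(✓)  001011(✓)  001100(✓)  010001(✓)  010010(✓)  010011(✓)  010101(✓)  010111(✓)  011010(✓)  011011(✓)  011101(✓)  011110(✓)  100000(✓)  100100(✓)  100101(✓)  100110(✓)  100111(✓)  101000(✓)  101001(✓)  101100(✓)  101101(✓)  101110(✓)  101111(✓)  110001(✓)  110010(✓)  110011(✓)  110111(✓)  111000(✓)  111001(✓)  111010(✓)  111011(✓)
size-2^1 implicants → -00110(✓)  -00111(✓)  -01100  -10001(✓)  -10010(✓)  -10011(✓)  -10111(✓)  -11010(✓)  -11011(✓)  0-0010(✓)  0-0011(✓)  0-0111(✓)  0-1010(✓)  0-1011(✓)  00-010(✓)  00-011(✓)  000-10(✓)  000-11(✓)  00001-(✓)  00011-(✓)  00101-(✓)  01-010(✓)  01-011(✓)  01-101  010-01(✓)  010-11(✓)  0100-1(✓)  01001-(✓)  0101-1(✓)  011-10  01101-(✓)  1-0111(✓)  1-1000(✓)  1-1001(✓)  10-000(✓)  10-100(✓)  10-101(✓)  10-110(✓)  10-111(✓)  100-00(✓)  1001-0(✓)  1001-1(✓)  10010-(✓)  10011-(✓)  101-00(✓)  101-01(✓)  10100-(✓)  1011-0(✓)  1011-1(✓)  10110-(✓)  10111-(✓)  11-001(✓)  11-010(✓)  11-011(✓)  110-11(✓)  1100-1(✓)  11001-(✓)  1110-0(✓)  1110-1(✓)  11100-(✓)  11101-(✓)
size-2^2 implicants → --0111  -0011-  -1-010(✓)  -1-011(✓)  -10-11  -100-1  -1001-(✓)  -1101-(✓)  0--010(✓)  0--011(✓)  0-0-11  0-001-(✓)  0-101-(✓)  00-01-(✓)  000-1-  01-01-(✓)  010--1  1-100-  10--00  10-1-0(✓)  10-1-1(✓)  10-10-(✓)  10-11-(✓)  1001--(✓)  101-0-  1011--(✓)  11-0-1  11-01-(✓)  1110--
size-2^3 implicants → -1-01-  0--01-  10-1--
Unchecked terms (primes): --0111, -0011-, -01100, -1-01-, -10-11, -100-1, 0--01-, 0-0-11, 000-1-, 01-101, 010--1, 011-10, 1-100-, 10--00, 10-1--, 101-0-, 11-0-1, 1110--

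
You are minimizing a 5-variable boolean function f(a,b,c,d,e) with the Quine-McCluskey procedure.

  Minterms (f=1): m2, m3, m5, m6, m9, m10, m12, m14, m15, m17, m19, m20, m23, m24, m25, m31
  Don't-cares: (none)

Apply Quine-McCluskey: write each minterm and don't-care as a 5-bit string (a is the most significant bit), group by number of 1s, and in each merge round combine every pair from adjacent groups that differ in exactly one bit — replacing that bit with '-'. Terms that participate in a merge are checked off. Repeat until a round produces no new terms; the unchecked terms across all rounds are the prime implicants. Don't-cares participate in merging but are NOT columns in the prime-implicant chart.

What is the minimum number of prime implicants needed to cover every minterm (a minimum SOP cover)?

10

Round 0: 00010✓ 00011✓ 00101 00110✓ 01001✓ 01010✓ 01100✓ 01110✓ 01111✓ 10001✓ 10011✓ 10100 10111✓ 11000✓ 11001✓ 11111✓
Round 1: -0011 -1001 -1111 0-010✓ 0-110✓ 00-10✓ 0001- 01-10✓ 011-0 0111- 1-001 1-111 10-11 100-1 1100-
Round 2: 0--10
PIs = {-0011, -1001, -1111, 0--10, 0001-, 00101, 011-0, 0111-, 1-001, 1-111, 10-11, 100-1, 10100, 1100-}
Coverage chart:
  m2: 0--10,0001-
  m3: -0011,0001-
  m5: 00101 ←essential
  m6: 0--10 ←essential
  m9: -1001 ←essential
  m10: 0--10 ←essential
  m12: 011-0 ←essential
  m14: 0--10,011-0,0111-
  m15: -1111,0111-
  m17: 1-001,100-1
  m19: -0011,10-11,100-1
  m20: 10100 ←essential
  m23: 1-111,10-11
  m24: 1100- ←essential
  m25: -1001,1-001,1100-
  m31: -1111,1-111
Essential: -1001, 0--10, 00101, 011-0, 10100, 1100-
Petrick residual → -0011, -1111, 1-001, 1-111
Min cover (10 terms): b'c'de + bc'd'e + bcde + a'de' + a'b'cd'e + a'bce' + ac'd'e + acde + ab'cd'e' + abc'd'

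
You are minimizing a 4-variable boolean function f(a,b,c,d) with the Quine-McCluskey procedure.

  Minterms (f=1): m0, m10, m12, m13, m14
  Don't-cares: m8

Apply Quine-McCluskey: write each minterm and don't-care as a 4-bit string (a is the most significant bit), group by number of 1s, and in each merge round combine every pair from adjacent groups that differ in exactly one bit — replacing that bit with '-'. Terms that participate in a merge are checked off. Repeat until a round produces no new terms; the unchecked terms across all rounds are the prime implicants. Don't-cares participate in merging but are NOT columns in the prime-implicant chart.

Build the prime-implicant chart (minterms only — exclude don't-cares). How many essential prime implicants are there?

3

size-2^0 implicants → 0000(✓)  1000(✓)  1010(✓)  1100(✓)  1101(✓)  1110(✓)
size-2^1 implicants → -000  1-00(✓)  1-10(✓)  10-0(✓)  11-0(✓)  110-
size-2^2 implicants → 1--0
Unchecked terms (primes): -000, 1--0, 110-
Minterm coverage:
  m0 ⊆ -000 [E]
  m10 ⊆ 1--0 [E]
  m12 ⊆ 1--0,110-
  m13 ⊆ 110- [E]
  m14 ⊆ 1--0 [E]
E = {-000, 1--0, 110-}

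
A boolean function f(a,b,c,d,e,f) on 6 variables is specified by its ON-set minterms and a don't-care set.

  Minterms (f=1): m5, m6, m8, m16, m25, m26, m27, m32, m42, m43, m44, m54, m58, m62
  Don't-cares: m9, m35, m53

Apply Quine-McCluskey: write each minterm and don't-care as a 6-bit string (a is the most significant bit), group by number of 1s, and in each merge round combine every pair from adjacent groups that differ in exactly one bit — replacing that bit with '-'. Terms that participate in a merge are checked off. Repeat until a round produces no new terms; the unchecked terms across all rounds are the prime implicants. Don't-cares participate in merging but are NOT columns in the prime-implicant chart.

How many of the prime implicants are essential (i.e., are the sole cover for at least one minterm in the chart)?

[col 0] 000101, 000110, 001000*, 001001*, 010000, 011001*, 011010*, 011011*, 100000, 100011*, 101010*, 101011*, 101100, 110101, 110110*, 111010*, 111110*
[col 1] -11010, 0-1001, 00100-, 0110-1, 01101-, 1-1010, 10-011, 10101-, 11-110, 111-10
Prime implicants: -11010, 0-1001, 000101, 000110, 00100-, 010000, 0110-1, 01101-, 1-1010, 10-011, 100000, 10101-, 101100, 11-110, 110101, 111-10
PI chart (minterm → PIs covering it):
  5 | 000101  (sole → essential)
  6 | 000110  (sole → essential)
  8 | 00100-  (sole → essential)
  16 | 010000  (sole → essential)
  25 | 0-1001,0110-1
  26 | -11010,01101-
  27 | 0110-1,01101-
  32 | 100000  (sole → essential)
  42 | 1-1010,10101-
  43 | 10-011,10101-
  44 | 101100  (sole → essential)
  54 | 11-110  (sole → essential)
  58 | -11010,1-1010,111-10
  62 | 11-110,111-10
Essential prime implicants: 000101, 000110, 00100-, 010000, 100000, 101100, 11-110

7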